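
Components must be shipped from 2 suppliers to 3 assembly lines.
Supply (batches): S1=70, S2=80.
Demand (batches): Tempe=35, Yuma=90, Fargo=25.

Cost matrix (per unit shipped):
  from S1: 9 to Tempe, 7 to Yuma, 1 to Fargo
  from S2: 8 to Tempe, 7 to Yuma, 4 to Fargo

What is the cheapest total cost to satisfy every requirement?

935

One minimum-cost allocation:
  S1–Yuma: 45 × 7 = 315
  S1–Fargo: 25 × 1 = 25
  S2–Tempe: 35 × 8 = 280
  S2–Yuma: 45 × 7 = 315
Total = 315 + 25 + 280 + 315 = 935.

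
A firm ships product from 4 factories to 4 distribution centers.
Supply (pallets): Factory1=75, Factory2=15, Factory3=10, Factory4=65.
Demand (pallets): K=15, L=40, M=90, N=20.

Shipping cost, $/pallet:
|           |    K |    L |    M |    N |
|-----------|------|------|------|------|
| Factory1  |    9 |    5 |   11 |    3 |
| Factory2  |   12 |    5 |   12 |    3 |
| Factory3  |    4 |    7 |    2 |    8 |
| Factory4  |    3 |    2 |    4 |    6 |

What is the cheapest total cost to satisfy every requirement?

A cheapest plan:
  Factory1 to K: 15 pallets
  Factory1 to L: 40 pallets
  Factory1 to M: 15 pallets
  Factory1 to N: 5 pallets
  Factory2 to N: 15 pallets
  Factory3 to M: 10 pallets
  Factory4 to M: 65 pallets
Total cost = $840.

840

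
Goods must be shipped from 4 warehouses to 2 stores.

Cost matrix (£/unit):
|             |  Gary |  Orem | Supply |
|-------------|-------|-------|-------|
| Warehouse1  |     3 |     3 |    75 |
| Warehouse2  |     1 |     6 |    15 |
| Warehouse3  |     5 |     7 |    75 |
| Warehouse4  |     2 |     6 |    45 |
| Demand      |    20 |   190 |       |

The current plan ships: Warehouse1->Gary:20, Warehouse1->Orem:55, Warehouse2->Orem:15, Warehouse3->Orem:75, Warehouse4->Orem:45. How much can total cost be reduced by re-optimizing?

95

Current plan cost = 20·3 + 55·3 + 15·6 + 75·7 + 45·6 = £1110.
Optimal plan:
  Warehouse1→Orem: 75 × £3 = £225
  Warehouse2→Gary: 15 × £1 = £15
  Warehouse3→Orem: 75 × £7 = £525
  Warehouse4→Gary: 5 × £2 = £10
  Warehouse4→Orem: 40 × £6 = £240
Optimal cost = £1015.
Saving = 1110 − 1015 = £95.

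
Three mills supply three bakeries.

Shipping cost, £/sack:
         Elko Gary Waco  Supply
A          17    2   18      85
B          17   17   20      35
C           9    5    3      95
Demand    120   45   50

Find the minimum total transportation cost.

1920

A cheapest plan:
  A->Elko: 40 × £17 = £680
  A->Gary: 45 × £2 = £90
  B->Elko: 35 × £17 = £595
  C->Elko: 45 × £9 = £405
  C->Waco: 50 × £3 = £150
Total = 680 + 90 + 595 + 405 + 150 = £1920.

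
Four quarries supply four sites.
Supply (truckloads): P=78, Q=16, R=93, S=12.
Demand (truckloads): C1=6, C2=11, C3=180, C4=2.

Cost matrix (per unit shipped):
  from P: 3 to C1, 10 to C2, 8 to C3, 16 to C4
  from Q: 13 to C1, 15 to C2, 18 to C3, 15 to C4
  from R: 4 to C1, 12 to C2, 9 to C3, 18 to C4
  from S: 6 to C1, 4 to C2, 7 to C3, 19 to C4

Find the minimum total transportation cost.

A cheapest plan:
  P->C3: 78 × 8 = 624
  Q->C1: 6 × 13 = 78
  Q->C2: 8 × 15 = 120
  Q->C4: 2 × 15 = 30
  R->C3: 93 × 9 = 837
  S->C2: 3 × 4 = 12
  S->C3: 9 × 7 = 63
Total = 624 + 78 + 120 + 30 + 837 + 12 + 63 = 1764.
(Supply check: P ships 78; Q ships 16; R ships 93; S ships 12.)

1764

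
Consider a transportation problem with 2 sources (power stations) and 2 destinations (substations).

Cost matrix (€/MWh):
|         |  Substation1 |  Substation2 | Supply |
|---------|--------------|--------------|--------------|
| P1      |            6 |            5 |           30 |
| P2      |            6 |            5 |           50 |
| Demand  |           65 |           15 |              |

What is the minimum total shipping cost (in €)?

465

An optimal shipping plan:
  P1 to Substation1: 15 MWh
  P1 to Substation2: 15 MWh
  P2 to Substation1: 50 MWh
Total cost = €465.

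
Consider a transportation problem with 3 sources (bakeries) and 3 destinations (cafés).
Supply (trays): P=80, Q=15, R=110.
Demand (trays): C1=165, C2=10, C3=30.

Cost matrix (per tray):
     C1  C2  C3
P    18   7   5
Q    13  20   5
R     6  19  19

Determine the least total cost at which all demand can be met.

1795

One minimum-cost allocation:
  P->C1: 40 trays
  P->C2: 10 trays
  P->C3: 30 trays
  Q->C1: 15 trays
  R->C1: 110 trays
Total cost = 1795.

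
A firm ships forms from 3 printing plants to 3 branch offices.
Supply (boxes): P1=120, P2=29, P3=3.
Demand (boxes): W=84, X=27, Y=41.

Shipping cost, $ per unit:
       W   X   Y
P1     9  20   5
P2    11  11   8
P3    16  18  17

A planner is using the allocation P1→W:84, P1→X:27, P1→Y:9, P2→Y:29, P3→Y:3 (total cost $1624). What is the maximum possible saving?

341

Current plan cost = 84·9 + 27·20 + 9·5 + 29·8 + 3·17 = $1624.
Optimal plan:
  P1->W: 79 × $9 = $711
  P1->Y: 41 × $5 = $205
  P2->W: 2 × $11 = $22
  P2->X: 27 × $11 = $297
  P3->W: 3 × $16 = $48
Optimal cost = $1283.
Saving = 1624 − 1283 = $341.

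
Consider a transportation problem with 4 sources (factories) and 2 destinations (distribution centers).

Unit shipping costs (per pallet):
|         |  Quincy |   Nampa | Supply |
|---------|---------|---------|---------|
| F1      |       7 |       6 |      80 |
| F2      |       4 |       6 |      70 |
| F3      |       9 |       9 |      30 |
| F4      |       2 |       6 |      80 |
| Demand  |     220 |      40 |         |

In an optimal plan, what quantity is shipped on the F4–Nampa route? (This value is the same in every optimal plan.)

Optimal shipments:
  F1 to Quincy: 40 pallets
  F1 to Nampa: 40 pallets
  F2 to Quincy: 70 pallets
  F3 to Quincy: 30 pallets
  F4 to Quincy: 80 pallets
Total cost = 1230.
The route F4→Nampa is not used.

0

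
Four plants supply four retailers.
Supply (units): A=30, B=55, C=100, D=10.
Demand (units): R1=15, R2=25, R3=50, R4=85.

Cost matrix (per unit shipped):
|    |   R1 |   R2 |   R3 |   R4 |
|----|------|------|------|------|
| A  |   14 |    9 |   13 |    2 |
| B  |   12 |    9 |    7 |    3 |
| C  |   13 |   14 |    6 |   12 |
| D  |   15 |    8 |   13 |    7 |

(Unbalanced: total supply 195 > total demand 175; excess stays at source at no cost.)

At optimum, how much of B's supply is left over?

An optimal plan:
  A–R4: 30 × 2 = 60
  B–R4: 55 × 3 = 165
  C–R1: 15 × 13 = 195
  C–R2: 15 × 14 = 210
  C–R3: 50 × 6 = 300
  D–R2: 10 × 8 = 80
Total cost = 1010.
B ships 55 of its 55, leaving 0.

0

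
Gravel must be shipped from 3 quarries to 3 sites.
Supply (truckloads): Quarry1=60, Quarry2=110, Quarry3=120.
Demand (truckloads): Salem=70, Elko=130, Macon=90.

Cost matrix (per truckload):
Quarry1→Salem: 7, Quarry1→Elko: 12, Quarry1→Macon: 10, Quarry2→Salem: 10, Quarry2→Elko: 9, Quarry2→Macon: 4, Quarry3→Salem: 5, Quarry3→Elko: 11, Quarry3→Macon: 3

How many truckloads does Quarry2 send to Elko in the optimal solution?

Solving gives:
  Quarry1 to Salem: 40 × 7 = 280
  Quarry1 to Elko: 20 × 12 = 240
  Quarry2 to Elko: 110 × 9 = 990
  Quarry3 to Salem: 30 × 5 = 150
  Quarry3 to Macon: 90 × 3 = 270
Total cost = 1930.
So Quarry2→Elko carries 110 truckloads.

110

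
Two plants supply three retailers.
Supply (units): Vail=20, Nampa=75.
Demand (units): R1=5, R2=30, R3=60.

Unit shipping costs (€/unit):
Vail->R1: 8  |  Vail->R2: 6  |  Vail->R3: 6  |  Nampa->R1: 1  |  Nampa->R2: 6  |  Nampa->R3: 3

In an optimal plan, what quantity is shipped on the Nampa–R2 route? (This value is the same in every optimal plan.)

10

Optimal shipments:
  Vail–R2: 20 × €6 = €120
  Nampa–R1: 5 × €1 = €5
  Nampa–R2: 10 × €6 = €60
  Nampa–R3: 60 × €3 = €180
Total cost = €365.
So Nampa→R2 carries 10 units.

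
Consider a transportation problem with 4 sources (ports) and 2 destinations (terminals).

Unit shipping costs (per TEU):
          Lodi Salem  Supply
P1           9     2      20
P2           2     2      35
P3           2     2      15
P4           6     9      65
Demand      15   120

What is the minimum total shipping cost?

680

An optimal shipping plan:
  P1 to Salem: 20 TEU
  P2 to Salem: 35 TEU
  P3 to Salem: 15 TEU
  P4 to Lodi: 15 TEU
  P4 to Salem: 50 TEU
Total cost = 680.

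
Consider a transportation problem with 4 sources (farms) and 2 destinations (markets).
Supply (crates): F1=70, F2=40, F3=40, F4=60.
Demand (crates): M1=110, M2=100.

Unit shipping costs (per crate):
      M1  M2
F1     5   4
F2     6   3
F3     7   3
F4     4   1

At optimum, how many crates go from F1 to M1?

Solving gives:
  F1→M1: 70 × 5 = 350
  F2→M1: 40 × 6 = 240
  F3→M2: 40 × 3 = 120
  F4→M2: 60 × 1 = 60
Total cost = 770.
So F1→M1 carries 70 crates.

70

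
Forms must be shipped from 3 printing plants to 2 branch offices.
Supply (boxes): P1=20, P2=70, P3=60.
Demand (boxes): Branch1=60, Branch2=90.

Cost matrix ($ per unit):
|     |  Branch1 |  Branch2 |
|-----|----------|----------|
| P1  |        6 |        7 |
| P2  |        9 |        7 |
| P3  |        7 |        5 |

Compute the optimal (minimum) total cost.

990

An optimal shipping plan:
  P1→Branch1: 20 × $6 = $120
  P2→Branch1: 40 × $9 = $360
  P2→Branch2: 30 × $7 = $210
  P3→Branch2: 60 × $5 = $300
Total = 120 + 360 + 210 + 300 = $990.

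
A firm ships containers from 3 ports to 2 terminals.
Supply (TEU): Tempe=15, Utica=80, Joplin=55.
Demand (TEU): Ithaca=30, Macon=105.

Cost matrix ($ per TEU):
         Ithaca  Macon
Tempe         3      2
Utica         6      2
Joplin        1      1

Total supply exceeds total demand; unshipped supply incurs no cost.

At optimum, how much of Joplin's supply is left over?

An optimal plan:
  Tempe to Macon: 15 × $2 = $30
  Utica to Macon: 65 × $2 = $130
  Joplin to Ithaca: 30 × $1 = $30
  Joplin to Macon: 25 × $1 = $25
Total cost = $215.
Joplin ships 55 of its 55, leaving 0.

0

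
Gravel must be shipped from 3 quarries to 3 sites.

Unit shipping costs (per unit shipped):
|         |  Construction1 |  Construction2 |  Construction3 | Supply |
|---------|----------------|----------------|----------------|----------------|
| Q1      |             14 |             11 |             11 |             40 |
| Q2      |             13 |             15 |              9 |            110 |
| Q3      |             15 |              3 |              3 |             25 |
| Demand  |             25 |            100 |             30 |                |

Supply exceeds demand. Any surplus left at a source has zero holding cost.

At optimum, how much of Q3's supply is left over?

0

Minimum-cost shipments:
  Q1–Construction2: 40 truckloads
  Q2–Construction1: 25 truckloads
  Q2–Construction2: 35 truckloads
  Q2–Construction3: 30 truckloads
  Q3–Construction2: 25 truckloads
Total cost = 1635.
Q3 ships 25 of its 25, leaving 0.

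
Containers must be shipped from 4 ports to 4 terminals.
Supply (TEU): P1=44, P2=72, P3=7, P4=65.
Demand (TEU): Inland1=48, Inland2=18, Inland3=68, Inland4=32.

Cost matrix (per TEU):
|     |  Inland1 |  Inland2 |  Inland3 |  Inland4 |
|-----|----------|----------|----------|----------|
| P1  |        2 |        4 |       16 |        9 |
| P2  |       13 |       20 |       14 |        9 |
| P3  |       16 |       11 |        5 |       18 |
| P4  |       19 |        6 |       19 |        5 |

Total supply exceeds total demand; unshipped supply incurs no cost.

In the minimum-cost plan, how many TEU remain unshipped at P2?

Minimum-cost shipments:
  P1 to Inland1: 44 × 2 = 88
  P2 to Inland1: 4 × 13 = 52
  P2 to Inland3: 61 × 14 = 854
  P3 to Inland3: 7 × 5 = 35
  P4 to Inland2: 18 × 6 = 108
  P4 to Inland4: 32 × 5 = 160
Total cost = 1297.
P2 ships 65 of its 72, leaving 7.

7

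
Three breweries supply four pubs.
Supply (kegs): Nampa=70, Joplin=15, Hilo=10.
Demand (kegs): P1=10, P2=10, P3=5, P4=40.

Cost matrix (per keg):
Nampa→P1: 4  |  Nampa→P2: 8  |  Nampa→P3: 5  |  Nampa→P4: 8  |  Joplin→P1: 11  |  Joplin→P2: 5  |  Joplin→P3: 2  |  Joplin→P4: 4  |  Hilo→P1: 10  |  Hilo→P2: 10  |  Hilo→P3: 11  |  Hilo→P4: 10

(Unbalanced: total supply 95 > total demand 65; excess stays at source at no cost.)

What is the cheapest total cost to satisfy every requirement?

405

An optimal shipping plan:
  Nampa→P1: 10 × 4 = 40
  Nampa→P2: 10 × 8 = 80
  Nampa→P3: 5 × 5 = 25
  Nampa→P4: 25 × 8 = 200
  Joplin→P4: 15 × 4 = 60
Total = 40 + 80 + 25 + 200 + 60 = 405.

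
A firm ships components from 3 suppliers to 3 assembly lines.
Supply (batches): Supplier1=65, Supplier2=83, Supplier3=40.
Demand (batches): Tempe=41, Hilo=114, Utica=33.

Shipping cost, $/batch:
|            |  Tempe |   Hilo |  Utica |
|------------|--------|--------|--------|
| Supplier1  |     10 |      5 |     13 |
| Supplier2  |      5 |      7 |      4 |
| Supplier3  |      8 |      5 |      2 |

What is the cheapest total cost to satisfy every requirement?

925

One minimum-cost allocation:
  Supplier1→Hilo: 65 × $5 = $325
  Supplier2→Tempe: 41 × $5 = $205
  Supplier2→Hilo: 9 × $7 = $63
  Supplier2→Utica: 33 × $4 = $132
  Supplier3→Hilo: 40 × $5 = $200
Total = 325 + 205 + 63 + 132 + 200 = $925.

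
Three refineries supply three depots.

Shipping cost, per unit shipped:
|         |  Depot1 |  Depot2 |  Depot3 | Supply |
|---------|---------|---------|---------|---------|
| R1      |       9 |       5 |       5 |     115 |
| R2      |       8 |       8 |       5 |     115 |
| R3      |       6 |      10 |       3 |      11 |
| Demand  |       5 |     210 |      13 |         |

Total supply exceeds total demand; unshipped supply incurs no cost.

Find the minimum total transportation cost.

1418

One minimum-cost allocation:
  R1→Depot2: 115 kL
  R2→Depot1: 5 kL
  R2→Depot2: 95 kL
  R2→Depot3: 2 kL
  R3→Depot3: 11 kL
Total cost = 1418.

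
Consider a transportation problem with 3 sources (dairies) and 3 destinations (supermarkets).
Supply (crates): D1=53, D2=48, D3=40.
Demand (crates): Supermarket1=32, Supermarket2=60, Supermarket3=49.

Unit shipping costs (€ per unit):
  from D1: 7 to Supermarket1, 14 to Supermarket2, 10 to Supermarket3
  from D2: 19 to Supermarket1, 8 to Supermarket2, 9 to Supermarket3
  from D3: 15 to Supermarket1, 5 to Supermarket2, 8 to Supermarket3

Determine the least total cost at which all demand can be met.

1046

An optimal shipping plan:
  D1->Supermarket1: 32 crates
  D1->Supermarket3: 21 crates
  D2->Supermarket2: 20 crates
  D2->Supermarket3: 28 crates
  D3->Supermarket2: 40 crates
Total cost = €1046.
(Supply check: D1 ships 53; D2 ships 48; D3 ships 40.)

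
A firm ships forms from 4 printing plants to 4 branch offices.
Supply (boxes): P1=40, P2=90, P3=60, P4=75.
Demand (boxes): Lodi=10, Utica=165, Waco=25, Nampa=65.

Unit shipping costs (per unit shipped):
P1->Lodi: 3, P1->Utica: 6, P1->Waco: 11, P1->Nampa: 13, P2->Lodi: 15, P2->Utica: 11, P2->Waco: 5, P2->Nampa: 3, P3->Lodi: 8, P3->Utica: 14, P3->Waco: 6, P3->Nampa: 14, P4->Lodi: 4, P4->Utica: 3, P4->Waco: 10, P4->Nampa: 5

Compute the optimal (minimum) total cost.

1515

An optimal shipping plan:
  P1->Utica: 40 × 6 = 240
  P2->Utica: 25 × 11 = 275
  P2->Nampa: 65 × 3 = 195
  P3->Lodi: 10 × 8 = 80
  P3->Utica: 25 × 14 = 350
  P3->Waco: 25 × 6 = 150
  P4->Utica: 75 × 3 = 225
Total = 240 + 275 + 195 + 80 + 350 + 150 + 225 = 1515.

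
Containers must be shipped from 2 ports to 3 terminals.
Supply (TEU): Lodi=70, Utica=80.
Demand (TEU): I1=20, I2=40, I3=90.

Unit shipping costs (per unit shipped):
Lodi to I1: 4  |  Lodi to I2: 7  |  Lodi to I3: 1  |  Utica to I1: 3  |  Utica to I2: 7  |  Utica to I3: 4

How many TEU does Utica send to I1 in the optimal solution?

Solving gives:
  Lodi->I3: 70 × 1 = 70
  Utica->I1: 20 × 3 = 60
  Utica->I2: 40 × 7 = 280
  Utica->I3: 20 × 4 = 80
Total cost = 490.
So Utica→I1 carries 20 TEU.

20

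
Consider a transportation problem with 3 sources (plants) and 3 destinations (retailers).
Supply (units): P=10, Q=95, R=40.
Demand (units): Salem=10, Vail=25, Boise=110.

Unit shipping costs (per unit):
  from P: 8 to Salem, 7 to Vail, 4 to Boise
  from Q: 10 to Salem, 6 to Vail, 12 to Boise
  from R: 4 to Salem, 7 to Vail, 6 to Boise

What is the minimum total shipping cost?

A cheapest plan:
  P→Boise: 10 units
  Q→Salem: 10 units
  Q→Vail: 25 units
  Q→Boise: 60 units
  R→Boise: 40 units
Total cost = 1250.

1250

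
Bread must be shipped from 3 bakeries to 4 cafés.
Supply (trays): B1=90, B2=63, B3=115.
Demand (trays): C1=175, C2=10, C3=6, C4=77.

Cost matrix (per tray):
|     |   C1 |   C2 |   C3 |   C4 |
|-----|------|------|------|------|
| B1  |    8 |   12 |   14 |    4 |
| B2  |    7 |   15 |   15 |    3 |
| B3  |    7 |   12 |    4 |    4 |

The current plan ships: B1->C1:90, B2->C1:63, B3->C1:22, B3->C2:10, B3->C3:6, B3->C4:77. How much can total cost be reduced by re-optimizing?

87

Current plan cost = 90·8 + 63·7 + 22·7 + 10·12 + 6·4 + 77·4 = 1767.
Optimal plan:
  B1 to C1: 3 × 8 = 24
  B1 to C2: 10 × 12 = 120
  B1 to C4: 77 × 4 = 308
  B2 to C1: 63 × 7 = 441
  B3 to C1: 109 × 7 = 763
  B3 to C3: 6 × 4 = 24
Optimal cost = 1680.
Saving = 1767 − 1680 = 87.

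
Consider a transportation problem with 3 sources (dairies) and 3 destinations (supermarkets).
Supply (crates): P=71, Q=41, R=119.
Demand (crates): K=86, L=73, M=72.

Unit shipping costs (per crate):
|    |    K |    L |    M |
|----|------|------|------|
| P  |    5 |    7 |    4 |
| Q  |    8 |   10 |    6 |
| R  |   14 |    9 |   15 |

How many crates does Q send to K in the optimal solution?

0

Solving gives:
  P→K: 40 crates
  P→M: 31 crates
  Q→M: 41 crates
  R→K: 46 crates
  R→L: 73 crates
Total cost = 1871.
The route Q→K is not used.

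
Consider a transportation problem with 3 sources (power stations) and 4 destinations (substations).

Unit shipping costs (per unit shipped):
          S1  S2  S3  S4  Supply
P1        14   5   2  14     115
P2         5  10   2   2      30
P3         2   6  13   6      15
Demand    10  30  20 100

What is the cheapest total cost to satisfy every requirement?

1210

Optimal allocation:
  P1–S2: 30 × 5 = 150
  P1–S3: 20 × 2 = 40
  P1–S4: 65 × 14 = 910
  P2–S4: 30 × 2 = 60
  P3–S1: 10 × 2 = 20
  P3–S4: 5 × 6 = 30
Total = 150 + 40 + 910 + 60 + 20 + 30 = 1210.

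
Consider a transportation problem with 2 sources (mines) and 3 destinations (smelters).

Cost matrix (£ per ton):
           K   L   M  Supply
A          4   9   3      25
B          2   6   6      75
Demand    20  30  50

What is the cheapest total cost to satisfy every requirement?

Optimal allocation:
  A->M: 25 tons
  B->K: 20 tons
  B->L: 30 tons
  B->M: 25 tons
Total cost = £445.

445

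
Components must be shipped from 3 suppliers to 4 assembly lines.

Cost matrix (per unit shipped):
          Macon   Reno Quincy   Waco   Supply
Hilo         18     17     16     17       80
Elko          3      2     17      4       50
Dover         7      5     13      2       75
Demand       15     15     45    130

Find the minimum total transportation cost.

1620

A cheapest plan:
  Hilo→Quincy: 45 × 16 = 720
  Hilo→Waco: 35 × 17 = 595
  Elko→Macon: 15 × 3 = 45
  Elko→Reno: 15 × 2 = 30
  Elko→Waco: 20 × 4 = 80
  Dover→Waco: 75 × 2 = 150
Total = 720 + 595 + 45 + 30 + 80 + 150 = 1620.
(Supply check: Hilo ships 80; Elko ships 50; Dover ships 75.)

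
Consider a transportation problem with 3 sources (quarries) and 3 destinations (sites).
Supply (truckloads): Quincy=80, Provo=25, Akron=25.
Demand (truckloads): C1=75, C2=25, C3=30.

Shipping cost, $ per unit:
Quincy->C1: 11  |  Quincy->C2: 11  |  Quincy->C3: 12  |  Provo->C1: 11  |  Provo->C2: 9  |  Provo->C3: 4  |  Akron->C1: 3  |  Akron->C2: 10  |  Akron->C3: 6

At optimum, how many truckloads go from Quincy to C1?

50

Optimal shipments:
  Quincy->C1: 50 × $11 = $550
  Quincy->C2: 25 × $11 = $275
  Quincy->C3: 5 × $12 = $60
  Provo->C3: 25 × $4 = $100
  Akron->C1: 25 × $3 = $75
Total cost = $1060.
So Quincy→C1 carries 50 truckloads.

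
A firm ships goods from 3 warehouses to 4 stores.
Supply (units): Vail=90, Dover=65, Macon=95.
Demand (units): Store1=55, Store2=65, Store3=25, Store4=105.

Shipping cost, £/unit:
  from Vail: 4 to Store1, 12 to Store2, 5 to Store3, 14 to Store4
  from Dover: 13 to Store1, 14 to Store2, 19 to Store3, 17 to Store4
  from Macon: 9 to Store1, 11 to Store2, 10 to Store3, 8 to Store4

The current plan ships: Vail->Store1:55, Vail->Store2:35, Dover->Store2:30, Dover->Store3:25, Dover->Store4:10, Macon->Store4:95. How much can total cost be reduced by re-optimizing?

Current plan cost = 55·4 + 35·12 + 30·14 + 25·19 + 10·17 + 95·8 = £2465.
Optimal plan:
  Vail to Store1: 55 × £4 = £220
  Vail to Store3: 25 × £5 = £125
  Vail to Store4: 10 × £14 = £140
  Dover to Store2: 65 × £14 = £910
  Macon to Store4: 95 × £8 = £760
Optimal cost = £2155.
Saving = 2465 − 2155 = £310.

310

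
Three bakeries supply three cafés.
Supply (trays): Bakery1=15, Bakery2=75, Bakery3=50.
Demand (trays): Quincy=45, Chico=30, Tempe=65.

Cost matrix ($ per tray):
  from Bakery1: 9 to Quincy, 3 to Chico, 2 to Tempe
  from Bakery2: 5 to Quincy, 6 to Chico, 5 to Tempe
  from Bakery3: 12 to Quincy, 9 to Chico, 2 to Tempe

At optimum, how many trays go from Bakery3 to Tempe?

Solving gives:
  Bakery1→Chico: 15 × $3 = $45
  Bakery2→Quincy: 45 × $5 = $225
  Bakery2→Chico: 15 × $6 = $90
  Bakery2→Tempe: 15 × $5 = $75
  Bakery3→Tempe: 50 × $2 = $100
Total cost = $535.
So Bakery3→Tempe carries 50 trays.

50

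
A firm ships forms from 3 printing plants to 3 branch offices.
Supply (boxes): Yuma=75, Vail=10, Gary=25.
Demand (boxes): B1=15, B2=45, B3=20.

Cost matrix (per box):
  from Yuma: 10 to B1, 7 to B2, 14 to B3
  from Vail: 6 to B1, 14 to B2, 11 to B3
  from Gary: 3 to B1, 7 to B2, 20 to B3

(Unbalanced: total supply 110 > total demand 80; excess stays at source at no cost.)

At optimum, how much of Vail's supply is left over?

Minimum-cost shipments:
  Yuma to B2: 45 × 7 = 315
  Yuma to B3: 10 × 14 = 140
  Vail to B3: 10 × 11 = 110
  Gary to B1: 15 × 3 = 45
Total cost = 610.
Vail ships 10 of its 10, leaving 0.

0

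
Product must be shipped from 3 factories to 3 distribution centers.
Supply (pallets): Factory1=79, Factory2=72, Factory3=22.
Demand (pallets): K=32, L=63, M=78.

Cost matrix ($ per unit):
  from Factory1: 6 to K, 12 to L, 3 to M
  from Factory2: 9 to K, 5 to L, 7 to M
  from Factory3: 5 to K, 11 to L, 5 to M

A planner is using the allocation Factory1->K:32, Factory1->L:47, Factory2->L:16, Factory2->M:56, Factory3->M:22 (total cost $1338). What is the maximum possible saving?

592

Current plan cost = 32·6 + 47·12 + 16·5 + 56·7 + 22·5 = $1338.
Optimal plan:
  Factory1->K: 1 × $6 = $6
  Factory1->M: 78 × $3 = $234
  Factory2->K: 9 × $9 = $81
  Factory2->L: 63 × $5 = $315
  Factory3->K: 22 × $5 = $110
Optimal cost = $746.
Saving = 1338 − 746 = $592.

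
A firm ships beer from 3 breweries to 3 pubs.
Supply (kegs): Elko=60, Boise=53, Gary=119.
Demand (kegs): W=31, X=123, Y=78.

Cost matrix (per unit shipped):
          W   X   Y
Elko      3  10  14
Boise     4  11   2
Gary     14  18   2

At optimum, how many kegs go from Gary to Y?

78

The minimum-cost plan:
  Elko->X: 60 × 10 = 600
  Boise->W: 31 × 4 = 124
  Boise->X: 22 × 11 = 242
  Gary->X: 41 × 18 = 738
  Gary->Y: 78 × 2 = 156
Total cost = 1860.
So Gary→Y carries 78 kegs.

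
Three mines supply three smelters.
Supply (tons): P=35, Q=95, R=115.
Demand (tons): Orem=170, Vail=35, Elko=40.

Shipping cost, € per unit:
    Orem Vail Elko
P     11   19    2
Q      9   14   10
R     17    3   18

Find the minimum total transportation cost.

A cheapest plan:
  P->Elko: 35 × €2 = €70
  Q->Orem: 90 × €9 = €810
  Q->Elko: 5 × €10 = €50
  R->Orem: 80 × €17 = €1360
  R->Vail: 35 × €3 = €105
Total = 70 + 810 + 50 + 1360 + 105 = €2395.

2395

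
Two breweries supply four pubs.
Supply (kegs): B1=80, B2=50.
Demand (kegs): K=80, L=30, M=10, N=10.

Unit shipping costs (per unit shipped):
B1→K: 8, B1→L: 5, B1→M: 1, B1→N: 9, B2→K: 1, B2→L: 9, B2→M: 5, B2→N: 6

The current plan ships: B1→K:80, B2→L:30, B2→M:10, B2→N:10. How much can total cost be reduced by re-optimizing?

Current plan cost = 80·8 + 30·9 + 10·5 + 10·6 = 1020.
Optimal plan:
  B1→K: 30 × 8 = 240
  B1→L: 30 × 5 = 150
  B1→M: 10 × 1 = 10
  B1→N: 10 × 9 = 90
  B2→K: 50 × 1 = 50
Optimal cost = 540.
Saving = 1020 − 540 = 480.

480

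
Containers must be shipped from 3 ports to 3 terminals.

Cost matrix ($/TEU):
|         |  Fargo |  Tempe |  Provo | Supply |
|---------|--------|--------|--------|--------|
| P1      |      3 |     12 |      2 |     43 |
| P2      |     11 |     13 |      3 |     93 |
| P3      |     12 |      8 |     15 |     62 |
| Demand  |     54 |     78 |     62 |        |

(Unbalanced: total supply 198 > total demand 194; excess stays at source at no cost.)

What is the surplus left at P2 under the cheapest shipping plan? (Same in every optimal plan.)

4

Minimum-cost shipments:
  P1 to Fargo: 43 × $3 = $129
  P2 to Fargo: 11 × $11 = $121
  P2 to Tempe: 16 × $13 = $208
  P2 to Provo: 62 × $3 = $186
  P3 to Tempe: 62 × $8 = $496
Total cost = $1140.
P2 ships 89 of its 93, leaving 4.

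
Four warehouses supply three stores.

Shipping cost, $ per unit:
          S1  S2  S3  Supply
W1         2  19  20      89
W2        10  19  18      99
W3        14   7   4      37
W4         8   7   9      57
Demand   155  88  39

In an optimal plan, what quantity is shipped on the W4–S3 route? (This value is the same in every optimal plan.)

Optimal shipments:
  W1->S1: 89 × $2 = $178
  W2->S1: 66 × $10 = $660
  W2->S2: 31 × $19 = $589
  W2->S3: 2 × $18 = $36
  W3->S3: 37 × $4 = $148
  W4->S2: 57 × $7 = $399
Total cost = $2010.
The route W4→S3 is not used.

0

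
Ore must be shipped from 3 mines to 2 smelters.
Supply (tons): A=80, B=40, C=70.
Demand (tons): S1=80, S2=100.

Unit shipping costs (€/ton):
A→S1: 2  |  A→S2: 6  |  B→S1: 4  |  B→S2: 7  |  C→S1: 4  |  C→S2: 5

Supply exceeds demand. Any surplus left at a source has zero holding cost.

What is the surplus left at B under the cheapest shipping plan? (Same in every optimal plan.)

10

An optimal plan:
  A to S1: 80 × €2 = €160
  B to S2: 30 × €7 = €210
  C to S2: 70 × €5 = €350
Total cost = €720.
B ships 30 of its 40, leaving 10.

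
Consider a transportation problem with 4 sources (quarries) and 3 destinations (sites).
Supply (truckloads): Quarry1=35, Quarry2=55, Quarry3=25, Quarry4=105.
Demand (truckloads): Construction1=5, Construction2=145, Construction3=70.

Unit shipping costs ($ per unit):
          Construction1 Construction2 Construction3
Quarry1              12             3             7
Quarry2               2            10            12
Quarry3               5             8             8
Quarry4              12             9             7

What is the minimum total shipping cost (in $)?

Optimal allocation:
  Quarry1 to Construction2: 35 × $3 = $105
  Quarry2 to Construction1: 5 × $2 = $10
  Quarry2 to Construction2: 50 × $10 = $500
  Quarry3 to Construction2: 25 × $8 = $200
  Quarry4 to Construction2: 35 × $9 = $315
  Quarry4 to Construction3: 70 × $7 = $490
Total = 105 + 10 + 500 + 200 + 315 + 490 = $1620.
(Supply check: Quarry1 ships 35; Quarry2 ships 55; Quarry3 ships 25; Quarry4 ships 105.)

1620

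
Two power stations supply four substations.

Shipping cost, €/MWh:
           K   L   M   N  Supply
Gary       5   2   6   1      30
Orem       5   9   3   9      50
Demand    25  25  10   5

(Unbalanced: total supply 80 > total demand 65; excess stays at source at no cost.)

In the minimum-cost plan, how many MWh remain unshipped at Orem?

15

Minimum-cost shipments:
  Gary–L: 25 MWh
  Gary–N: 5 MWh
  Orem–K: 25 MWh
  Orem–M: 10 MWh
Total cost = €210.
Orem ships 35 of its 50, leaving 15.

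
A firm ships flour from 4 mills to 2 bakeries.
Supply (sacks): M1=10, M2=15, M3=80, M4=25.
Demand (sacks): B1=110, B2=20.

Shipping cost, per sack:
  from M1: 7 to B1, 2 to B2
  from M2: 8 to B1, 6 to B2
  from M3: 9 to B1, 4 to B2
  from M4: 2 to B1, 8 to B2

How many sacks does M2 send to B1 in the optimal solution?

The minimum-cost plan:
  M1 to B1: 10 sacks
  M2 to B1: 15 sacks
  M3 to B1: 60 sacks
  M3 to B2: 20 sacks
  M4 to B1: 25 sacks
Total cost = 860.
So M2→B1 carries 15 sacks.

15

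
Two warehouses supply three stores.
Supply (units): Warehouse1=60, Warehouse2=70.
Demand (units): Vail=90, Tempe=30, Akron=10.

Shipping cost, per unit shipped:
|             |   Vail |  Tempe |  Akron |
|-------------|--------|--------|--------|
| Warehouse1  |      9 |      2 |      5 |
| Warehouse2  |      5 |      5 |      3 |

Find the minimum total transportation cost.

One minimum-cost allocation:
  Warehouse1→Vail: 20 × 9 = 180
  Warehouse1→Tempe: 30 × 2 = 60
  Warehouse1→Akron: 10 × 5 = 50
  Warehouse2→Vail: 70 × 5 = 350
Total = 180 + 60 + 50 + 350 = 640.

640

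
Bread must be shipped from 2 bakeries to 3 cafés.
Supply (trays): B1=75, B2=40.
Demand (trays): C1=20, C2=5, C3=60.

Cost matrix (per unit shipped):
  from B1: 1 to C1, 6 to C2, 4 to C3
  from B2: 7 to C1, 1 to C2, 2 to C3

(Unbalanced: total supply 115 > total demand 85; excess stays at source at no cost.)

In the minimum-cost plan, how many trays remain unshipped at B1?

Minimum-cost shipments:
  B1–C1: 20 × 1 = 20
  B1–C3: 25 × 4 = 100
  B2–C2: 5 × 1 = 5
  B2–C3: 35 × 2 = 70
Total cost = 195.
B1 ships 45 of its 75, leaving 30.

30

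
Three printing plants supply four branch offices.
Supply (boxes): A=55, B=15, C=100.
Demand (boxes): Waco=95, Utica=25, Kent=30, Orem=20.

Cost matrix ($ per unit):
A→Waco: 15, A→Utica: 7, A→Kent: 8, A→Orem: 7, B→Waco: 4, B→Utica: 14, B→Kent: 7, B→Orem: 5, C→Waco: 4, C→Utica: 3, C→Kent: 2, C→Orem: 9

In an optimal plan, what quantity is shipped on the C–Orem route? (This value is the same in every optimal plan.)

0

Optimal shipments:
  A→Utica: 25 boxes
  A→Kent: 10 boxes
  A→Orem: 20 boxes
  B→Waco: 15 boxes
  C→Waco: 80 boxes
  C→Kent: 20 boxes
Total cost = $815.
The route C→Orem is not used.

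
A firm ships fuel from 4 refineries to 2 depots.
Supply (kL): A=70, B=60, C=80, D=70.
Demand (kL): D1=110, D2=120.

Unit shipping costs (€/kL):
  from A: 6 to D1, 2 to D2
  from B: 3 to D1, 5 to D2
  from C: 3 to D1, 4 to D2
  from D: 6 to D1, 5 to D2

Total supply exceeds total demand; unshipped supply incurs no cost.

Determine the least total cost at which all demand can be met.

A cheapest plan:
  A to D2: 70 kL
  B to D1: 60 kL
  C to D1: 50 kL
  C to D2: 30 kL
  D to D2: 20 kL
Total cost = €690.

690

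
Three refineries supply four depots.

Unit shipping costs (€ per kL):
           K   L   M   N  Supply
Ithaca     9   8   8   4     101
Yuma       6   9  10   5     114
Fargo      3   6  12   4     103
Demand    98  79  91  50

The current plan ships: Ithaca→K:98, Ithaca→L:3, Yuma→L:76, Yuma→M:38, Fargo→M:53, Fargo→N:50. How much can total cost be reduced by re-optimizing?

848

Current plan cost = 98·9 + 3·8 + 76·9 + 38·10 + 53·12 + 50·4 = €2806.
Optimal plan:
  Ithaca→L: 10 × €8 = €80
  Ithaca→M: 91 × €8 = €728
  Yuma→L: 64 × €9 = €576
  Yuma→N: 50 × €5 = €250
  Fargo→K: 98 × €3 = €294
  Fargo→L: 5 × €6 = €30
Optimal cost = €1958.
Saving = 2806 − 1958 = €848.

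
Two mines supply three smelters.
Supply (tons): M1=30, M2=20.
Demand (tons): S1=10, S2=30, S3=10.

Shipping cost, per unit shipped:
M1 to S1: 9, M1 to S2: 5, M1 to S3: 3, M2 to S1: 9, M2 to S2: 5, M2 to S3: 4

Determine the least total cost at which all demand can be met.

Optimal allocation:
  M1–S1: 10 × 9 = 90
  M1–S2: 10 × 5 = 50
  M1–S3: 10 × 3 = 30
  M2–S2: 20 × 5 = 100
Total = 90 + 50 + 30 + 100 = 270.
(Supply check: M1 ships 30; M2 ships 20.)

270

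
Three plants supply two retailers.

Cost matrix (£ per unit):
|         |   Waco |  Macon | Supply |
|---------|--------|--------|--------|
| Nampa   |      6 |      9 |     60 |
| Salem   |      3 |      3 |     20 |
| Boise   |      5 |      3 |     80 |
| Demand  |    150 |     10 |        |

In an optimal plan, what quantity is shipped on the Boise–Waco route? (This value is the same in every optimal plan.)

Optimal shipments:
  Nampa->Waco: 60 × £6 = £360
  Salem->Waco: 20 × £3 = £60
  Boise->Waco: 70 × £5 = £350
  Boise->Macon: 10 × £3 = £30
Total cost = £800.
So Boise→Waco carries 70 units.

70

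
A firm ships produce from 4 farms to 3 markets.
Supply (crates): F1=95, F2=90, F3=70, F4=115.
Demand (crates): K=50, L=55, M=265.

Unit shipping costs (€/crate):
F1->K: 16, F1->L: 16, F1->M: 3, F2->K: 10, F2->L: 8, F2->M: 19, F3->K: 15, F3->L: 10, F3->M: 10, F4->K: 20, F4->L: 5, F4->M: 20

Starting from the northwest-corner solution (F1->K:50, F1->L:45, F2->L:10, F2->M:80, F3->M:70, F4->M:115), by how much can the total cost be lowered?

2400

Current plan cost = 50·16 + 45·16 + 10·8 + 80·19 + 70·10 + 115·20 = €6120.
Optimal plan:
  F1->M: 95 × €3 = €285
  F2->K: 50 × €10 = €500
  F2->M: 40 × €19 = €760
  F3->M: 70 × €10 = €700
  F4->L: 55 × €5 = €275
  F4->M: 60 × €20 = €1200
Optimal cost = €3720.
Saving = 6120 − 3720 = €2400.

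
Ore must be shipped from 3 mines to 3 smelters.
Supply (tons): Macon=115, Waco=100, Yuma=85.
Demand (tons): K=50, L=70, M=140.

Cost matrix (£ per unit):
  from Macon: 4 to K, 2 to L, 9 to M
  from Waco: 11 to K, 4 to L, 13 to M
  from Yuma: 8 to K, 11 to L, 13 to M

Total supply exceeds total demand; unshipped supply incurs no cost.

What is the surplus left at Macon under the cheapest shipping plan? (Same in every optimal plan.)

0

Minimum-cost shipments:
  Macon to K: 5 × £4 = £20
  Macon to M: 110 × £9 = £990
  Waco to L: 70 × £4 = £280
  Waco to M: 30 × £13 = £390
  Yuma to K: 45 × £8 = £360
Total cost = £2040.
Macon ships 115 of its 115, leaving 0.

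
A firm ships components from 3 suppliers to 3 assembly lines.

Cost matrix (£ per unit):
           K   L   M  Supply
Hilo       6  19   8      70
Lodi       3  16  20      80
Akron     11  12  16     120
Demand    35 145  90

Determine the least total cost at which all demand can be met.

An optimal shipping plan:
  Hilo→M: 70 batches
  Lodi→K: 35 batches
  Lodi→L: 25 batches
  Lodi→M: 20 batches
  Akron→L: 120 batches
Total cost = £2905.
(Supply check: Hilo ships 70; Lodi ships 80; Akron ships 120.)

2905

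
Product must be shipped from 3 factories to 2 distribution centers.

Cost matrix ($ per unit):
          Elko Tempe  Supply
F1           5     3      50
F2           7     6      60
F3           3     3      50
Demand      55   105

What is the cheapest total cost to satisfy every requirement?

A cheapest plan:
  F1->Tempe: 50 × $3 = $150
  F2->Elko: 5 × $7 = $35
  F2->Tempe: 55 × $6 = $330
  F3->Elko: 50 × $3 = $150
Total = 150 + 35 + 330 + 150 = $665.

665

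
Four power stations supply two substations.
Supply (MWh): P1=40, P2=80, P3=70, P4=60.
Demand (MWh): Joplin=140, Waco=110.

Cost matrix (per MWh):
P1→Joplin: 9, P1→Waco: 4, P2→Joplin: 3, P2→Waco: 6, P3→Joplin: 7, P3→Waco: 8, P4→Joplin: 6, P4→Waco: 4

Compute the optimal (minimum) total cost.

Optimal allocation:
  P1→Waco: 40 × 4 = 160
  P2→Joplin: 80 × 3 = 240
  P3→Joplin: 60 × 7 = 420
  P3→Waco: 10 × 8 = 80
  P4→Waco: 60 × 4 = 240
Total = 160 + 240 + 420 + 80 + 240 = 1140.
(Supply check: P1 ships 40; P2 ships 80; P3 ships 70; P4 ships 60.)

1140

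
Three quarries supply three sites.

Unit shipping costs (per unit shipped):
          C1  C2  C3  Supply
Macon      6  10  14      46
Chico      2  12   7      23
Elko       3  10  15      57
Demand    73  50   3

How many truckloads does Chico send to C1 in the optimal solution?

The minimum-cost plan:
  Macon->C2: 46 truckloads
  Chico->C1: 20 truckloads
  Chico->C3: 3 truckloads
  Elko->C1: 53 truckloads
  Elko->C2: 4 truckloads
Total cost = 720.
So Chico→C1 carries 20 truckloads.

20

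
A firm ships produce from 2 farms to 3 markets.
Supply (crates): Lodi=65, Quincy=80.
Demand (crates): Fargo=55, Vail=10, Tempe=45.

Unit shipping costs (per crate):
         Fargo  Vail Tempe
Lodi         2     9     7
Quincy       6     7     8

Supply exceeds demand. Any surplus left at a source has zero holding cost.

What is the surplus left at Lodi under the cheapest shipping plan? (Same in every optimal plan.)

0

An optimal plan:
  Lodi->Fargo: 55 crates
  Lodi->Tempe: 10 crates
  Quincy->Vail: 10 crates
  Quincy->Tempe: 35 crates
Total cost = 530.
Lodi ships 65 of its 65, leaving 0.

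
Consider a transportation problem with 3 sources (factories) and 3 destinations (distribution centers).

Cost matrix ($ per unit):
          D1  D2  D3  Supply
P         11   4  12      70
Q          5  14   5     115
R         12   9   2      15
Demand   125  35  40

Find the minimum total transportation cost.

1130

An optimal shipping plan:
  P->D1: 35 × $11 = $385
  P->D2: 35 × $4 = $140
  Q->D1: 90 × $5 = $450
  Q->D3: 25 × $5 = $125
  R->D3: 15 × $2 = $30
Total = 385 + 140 + 450 + 125 + 30 = $1130.
(Supply check: P ships 70; Q ships 115; R ships 15.)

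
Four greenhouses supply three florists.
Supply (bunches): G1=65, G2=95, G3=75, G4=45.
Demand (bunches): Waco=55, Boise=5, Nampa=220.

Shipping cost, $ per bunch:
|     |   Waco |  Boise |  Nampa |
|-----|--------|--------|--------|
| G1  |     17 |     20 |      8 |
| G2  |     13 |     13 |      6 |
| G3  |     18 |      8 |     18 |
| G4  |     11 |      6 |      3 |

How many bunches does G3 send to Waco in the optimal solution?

The minimum-cost plan:
  G1->Nampa: 65 × $8 = $520
  G2->Nampa: 95 × $6 = $570
  G3->Waco: 55 × $18 = $990
  G3->Boise: 5 × $8 = $40
  G3->Nampa: 15 × $18 = $270
  G4->Nampa: 45 × $3 = $135
Total cost = $2525.
So G3→Waco carries 55 bunches.

55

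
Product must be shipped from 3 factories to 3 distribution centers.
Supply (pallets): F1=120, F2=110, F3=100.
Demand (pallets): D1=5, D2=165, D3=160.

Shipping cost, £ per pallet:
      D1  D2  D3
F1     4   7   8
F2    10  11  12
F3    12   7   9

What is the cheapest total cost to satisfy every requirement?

2895

One minimum-cost allocation:
  F1→D1: 5 × £4 = £20
  F1→D3: 115 × £8 = £920
  F2→D2: 65 × £11 = £715
  F2→D3: 45 × £12 = £540
  F3→D2: 100 × £7 = £700
Total = 20 + 920 + 715 + 540 + 700 = £2895.
(Supply check: F1 ships 120; F2 ships 110; F3 ships 100.)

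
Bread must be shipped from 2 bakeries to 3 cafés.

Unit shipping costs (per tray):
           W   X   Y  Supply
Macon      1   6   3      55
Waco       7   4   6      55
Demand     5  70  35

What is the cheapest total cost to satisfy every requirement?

420

A cheapest plan:
  Macon–W: 5 trays
  Macon–X: 15 trays
  Macon–Y: 35 trays
  Waco–X: 55 trays
Total cost = 420.
(Supply check: Macon ships 55; Waco ships 55.)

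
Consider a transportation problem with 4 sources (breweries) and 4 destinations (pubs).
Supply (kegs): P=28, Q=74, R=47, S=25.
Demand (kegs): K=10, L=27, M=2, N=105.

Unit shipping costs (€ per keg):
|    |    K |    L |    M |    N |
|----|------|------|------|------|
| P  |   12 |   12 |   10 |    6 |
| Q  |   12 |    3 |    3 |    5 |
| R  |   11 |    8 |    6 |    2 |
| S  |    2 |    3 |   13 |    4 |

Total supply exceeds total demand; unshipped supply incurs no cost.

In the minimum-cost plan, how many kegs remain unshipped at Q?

Minimum-cost shipments:
  Q->L: 27 × €3 = €81
  Q->M: 2 × €3 = €6
  Q->N: 43 × €5 = €215
  R->N: 47 × €2 = €94
  S->K: 10 × €2 = €20
  S->N: 15 × €4 = €60
Total cost = €476.
Q ships 72 of its 74, leaving 2.

2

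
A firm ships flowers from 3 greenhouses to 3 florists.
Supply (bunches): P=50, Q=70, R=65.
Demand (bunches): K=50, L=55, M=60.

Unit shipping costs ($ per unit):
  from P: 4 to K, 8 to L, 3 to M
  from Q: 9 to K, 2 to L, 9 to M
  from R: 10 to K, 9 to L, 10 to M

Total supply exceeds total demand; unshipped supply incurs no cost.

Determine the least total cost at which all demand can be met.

845

An optimal shipping plan:
  P->M: 50 × $3 = $150
  Q->K: 15 × $9 = $135
  Q->L: 55 × $2 = $110
  R->K: 35 × $10 = $350
  R->M: 10 × $10 = $100
Total = 150 + 135 + 110 + 350 + 100 = $845.
(Supply check: P ships 50; Q ships 70; R ships 45.)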